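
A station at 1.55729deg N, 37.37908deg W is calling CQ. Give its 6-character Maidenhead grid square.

HJ11hn

Shift to the Maidenhead origin (180°W, 90°S): lon 142.6209, lat 91.5573.
Field: 142.6209/20 → 7 → H, 91.5573/10 → 9 → J; chars HJ.
Square: 2.6209/2 → 1, 1.5573/1 → 1; chars 11.
Subsquare: 0.6209/0.0833333 → 7 → h, 0.5573/0.0416667 → 13 → n; chars hn.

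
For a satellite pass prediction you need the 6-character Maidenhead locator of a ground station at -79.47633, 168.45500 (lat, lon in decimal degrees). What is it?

RB40fm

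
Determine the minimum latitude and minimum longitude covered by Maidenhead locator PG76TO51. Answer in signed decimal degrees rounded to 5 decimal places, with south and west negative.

-23.41250, 135.62500

Field P=15, G=6: +15·20° lon, +6·10° lat → SW at lon 120°, lat -30°.
Square 7, 6: +7·2° lon, +6·1° lat → SW at lon 134°, lat -24°.
Subsquare t=19, o=14: +19·0.0833333° lon, +14·0.0416667° lat → SW at lon 135.583°, lat -23.4167°.
Extended square 5, 1: +5·0.00833333° lon, +1·0.00416667° lat → SW at lon 135.625°, lat -23.4125°.
latitude -23.41250, longitude 135.62500.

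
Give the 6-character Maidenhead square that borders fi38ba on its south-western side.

Longitude subsquare b = 1; −1 → 0 = a.
Latitude subsquare a = 0; −1 → -1, wraps to 23 = x, carry into square.
Latitude square 8; −1 → 7.

FI37ax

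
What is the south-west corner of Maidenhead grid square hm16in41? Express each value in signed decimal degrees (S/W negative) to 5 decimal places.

Field H=7, M=12: +7·20° lon, +12·10° lat → SW at lon -40°, lat 30°.
Square 1, 6: +1·2° lon, +6·1° lat → SW at lon -38°, lat 36°.
Subsquare i=8, n=13: +8·0.0833333° lon, +13·0.0416667° lat → SW at lon -37.3333°, lat 36.5417°.
Extended square 4, 1: +4·0.00833333° lon, +1·0.00416667° lat → SW at lon -37.3°, lat 36.5458°.
latitude 36.54583, longitude -37.30000.

36.54583, -37.30000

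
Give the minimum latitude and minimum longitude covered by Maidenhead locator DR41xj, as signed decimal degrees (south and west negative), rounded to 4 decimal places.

81.3750, -110.0833

Field D=3, R=17: +3·20° lon, +17·10° lat → SW at lon -120°, lat 80°.
Square 4, 1: +4·2° lon, +1·1° lat → SW at lon -112°, lat 81°.
Subsquare x=23, j=9: +23·0.0833333° lon, +9·0.0416667° lat → SW at lon -110.083°, lat 81.375°.
latitude 81.3750, longitude -110.0833.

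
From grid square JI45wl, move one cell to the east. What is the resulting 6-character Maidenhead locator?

Longitude subsquare w = 22; +1 → 23 = x.
The latitude characters are unchanged.

JI45xl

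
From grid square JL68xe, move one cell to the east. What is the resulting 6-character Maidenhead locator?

Longitude subsquare x = 23; +1 → 24, wraps to 0 = a, carry into square.
Longitude square 6; +1 → 7.
The latitude characters are unchanged.

JL78ae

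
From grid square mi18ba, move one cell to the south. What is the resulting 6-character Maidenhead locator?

MI17bx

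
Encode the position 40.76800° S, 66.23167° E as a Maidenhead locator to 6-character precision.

ME39cf

Add 180° to longitude and 90° to latitude: 246.2317, 49.2320.
Field (20°×10°, letters A–R): 246.2317/20 → 12 → M, 49.2320/10 → 4 → E; chars ME.
Square (2°×1°, digits 0–9): 6.2317/2 → 3, 9.2320/1 → 9; chars 39.
Subsquare (5′×2.5′, letters a–x): 0.2317/0.0833333 → 2 → c, 0.2320/0.0416667 → 5 → f; chars cf.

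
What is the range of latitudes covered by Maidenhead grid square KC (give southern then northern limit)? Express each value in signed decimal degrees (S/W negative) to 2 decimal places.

Field K=10, C=2: +10·20° lon, +2·10° lat → SW at lon 20°, lat -70°.
Cell spans 20° lon × 10° lat.
south -70.00, north -60.00.

-70.00, -60.00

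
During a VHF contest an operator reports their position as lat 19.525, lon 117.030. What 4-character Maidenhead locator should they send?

OK89

Shift to the Maidenhead origin (180°W, 90°S): lon 297.03, lat 109.53.
Field: lon ⌊297.03/20⌋ = 14 → O; lat ⌊109.53/10⌋ = 10 → K.
Square: lon ⌊17.03/2⌋ = 8; lat ⌊9.53/1⌋ = 9.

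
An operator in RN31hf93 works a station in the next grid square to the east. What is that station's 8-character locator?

RN31if03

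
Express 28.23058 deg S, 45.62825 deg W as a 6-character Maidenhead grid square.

GG71es

Add 180° to longitude and 90° to latitude: 134.3717, 61.7694.
Field: 134.3717/20 → 6 → G, 61.7694/10 → 6 → G; chars GG.
Square: 14.3717/2 → 7, 1.7694/1 → 1; chars 71.
Subsquare: 0.3717/0.0833333 → 4 → e, 0.7694/0.0416667 → 18 → s; chars es.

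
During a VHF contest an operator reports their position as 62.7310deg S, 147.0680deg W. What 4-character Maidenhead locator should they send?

BC67

Shift to the Maidenhead origin (180°W, 90°S): lon 32.93, lat 27.27.
Field: lon ⌊32.93/20⌋ = 1 → B; lat ⌊27.27/10⌋ = 2 → C.
Square: lon ⌊12.93/2⌋ = 6; lat ⌊7.27/1⌋ = 7.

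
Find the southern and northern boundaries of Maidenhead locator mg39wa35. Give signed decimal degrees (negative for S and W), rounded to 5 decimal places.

Field M=12, G=6: +12·20° lon, +6·10° lat → SW at lon 60°, lat -30°.
Square 3, 9: +3·2° lon, +9·1° lat → SW at lon 66°, lat -21°.
Subsquare w=22, a=0: +22·0.0833333° lon, +0·0.0416667° lat → SW at lon 67.8333°, lat -21°.
Extended square 3, 5: +3·0.00833333° lon, +5·0.00416667° lat → SW at lon 67.8583°, lat -20.9792°.
Cell spans 0.00833333° lon × 0.00416667° lat.
south -20.97917, north -20.97500.

-20.97917, -20.97500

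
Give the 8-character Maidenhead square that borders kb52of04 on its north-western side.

Longitude extended square 0; −1 → -1, wraps to 9, carry into subsquare.
Longitude subsquare o = 14; −1 → 13 = n.
Latitude extended square 4; +1 → 5.

KB52nf95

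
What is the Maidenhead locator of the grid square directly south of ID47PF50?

Latitude extended square 0; −1 → -1, wraps to 9, carry into subsquare.
Latitude subsquare f = 5; −1 → 4 = e.
The longitude characters are unchanged.

ID47pe59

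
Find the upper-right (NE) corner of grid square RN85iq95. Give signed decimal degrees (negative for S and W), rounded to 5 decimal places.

45.69167, 176.75000

Field R=17, N=13: +17·20° lon, +13·10° lat → SW at lon 160°, lat 40°.
Square 8, 5: +8·2° lon, +5·1° lat → SW at lon 176°, lat 45°.
Subsquare i=8, q=16: +8·0.0833333° lon, +16·0.0416667° lat → SW at lon 176.667°, lat 45.6667°.
Extended square 9, 5: +9·0.00833333° lon, +5·0.00416667° lat → SW at lon 176.742°, lat 45.6875°.
Cell spans 0.00833333° lon × 0.00416667° lat. NE corner is SW corner plus one full cell.
latitude 45.69167, longitude 176.75000.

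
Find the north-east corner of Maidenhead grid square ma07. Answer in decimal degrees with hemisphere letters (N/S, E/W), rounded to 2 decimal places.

82.00° S, 62.00° E

Field M=12, A=0: +12·20° lon, +0·10° lat → SW at lon 60°, lat -90°.
Square 0, 7: +0·2° lon, +7·1° lat → SW at lon 60°, lat -83°.
Cell spans 2° lon × 1° lat. NE corner is SW corner plus one full cell.
latitude 82.00° S, longitude 62.00° E.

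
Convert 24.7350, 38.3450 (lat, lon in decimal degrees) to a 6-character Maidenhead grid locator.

Add 180° to longitude and 90° to latitude: 218.3450, 114.7350.
Field (20°×10°, letters A–R): 218.3450/20 → 10 → K, 114.7350/10 → 11 → L; chars KL.
Square (2°×1°, digits 0–9): 18.3450/2 → 9, 4.7350/1 → 4; chars 94.
Subsquare (5′×2.5′, letters a–x): 0.3450/0.0833333 → 4 → e, 0.7350/0.0416667 → 17 → r; chars er.

KL94er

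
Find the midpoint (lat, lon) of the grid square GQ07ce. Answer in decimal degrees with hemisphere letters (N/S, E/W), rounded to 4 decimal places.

77.1875° N, 59.7917° W

Field G=6, Q=16: +6·20° lon, +16·10° lat → SW at lon -60°, lat 70°.
Square 0, 7: +0·2° lon, +7·1° lat → SW at lon -60°, lat 77°.
Subsquare c=2, e=4: +2·0.0833333° lon, +4·0.0416667° lat → SW at lon -59.8333°, lat 77.1667°.
Cell spans 0.0833333° lon × 0.0416667° lat. Centre is SW corner plus half of each.
latitude 77.1875° N, longitude 59.7917° W.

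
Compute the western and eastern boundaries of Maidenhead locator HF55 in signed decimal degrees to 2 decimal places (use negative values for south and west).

-30.00, -28.00

Field H=7, F=5: +7·20° lon, +5·10° lat → SW at lon -40°, lat -40°.
Square 5, 5: +5·2° lon, +5·1° lat → SW at lon -30°, lat -35°.
Cell spans 2° lon × 1° lat.
west -30.00, east -28.00.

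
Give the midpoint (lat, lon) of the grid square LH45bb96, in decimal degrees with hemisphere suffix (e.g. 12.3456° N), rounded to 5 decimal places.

Field L=11, H=7: +11·20° lon, +7·10° lat → SW at lon 40°, lat -20°.
Square 4, 5: +4·2° lon, +5·1° lat → SW at lon 48°, lat -15°.
Subsquare b=1, b=1: +1·0.0833333° lon, +1·0.0416667° lat → SW at lon 48.0833°, lat -14.9583°.
Extended square 9, 6: +9·0.00833333° lon, +6·0.00416667° lat → SW at lon 48.1583°, lat -14.9333°.
Cell spans 0.00833333° lon × 0.00416667° lat. Centre is SW corner plus half of each.
latitude 14.93125° S, longitude 48.16250° E.

14.93125° S, 48.16250° E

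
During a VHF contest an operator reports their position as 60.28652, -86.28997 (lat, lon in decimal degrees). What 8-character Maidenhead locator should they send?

EP60ug58

Offset from 180°W / 90°S: lon 93.71003°, lat 150.28652°.
Field (20°×10°, letters A–R): lon ⌊93.71003/20⌋ = 4 → E; lat ⌊150.28652/10⌋ = 15 → P.
Square (2°×1°, digits 0–9): lon ⌊13.71003/2⌋ = 6; lat ⌊0.28652/1⌋ = 0.
Subsquare (5′×2.5′, letters a–x): lon ⌊1.71003/0.0833333⌋ = 20 → u; lat ⌊0.28652/0.0416667⌋ = 6 → g.
Extended square (30″×15″, digits 0–9): lon ⌊0.04336/0.00833333⌋ = 5; lat ⌊0.03652/0.00416667⌋ = 8.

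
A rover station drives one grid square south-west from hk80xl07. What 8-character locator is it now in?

HK80wl96

Longitude extended square 0; −1 → -1, wraps to 9, carry into subsquare.
Longitude subsquare x = 23; −1 → 22 = w.
Latitude extended square 7; −1 → 6.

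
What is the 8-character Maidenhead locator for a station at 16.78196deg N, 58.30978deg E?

LK96ds77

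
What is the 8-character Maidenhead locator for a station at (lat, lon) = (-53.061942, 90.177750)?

Shift to the Maidenhead origin (180°W, 90°S): lon 270.17775, lat 36.93806.
Field (20°×10°, letters A–R): lon ⌊270.17775/20⌋ = 13 → N; lat ⌊36.93806/10⌋ = 3 → D.
Square (2°×1°, digits 0–9): lon ⌊10.17775/2⌋ = 5; lat ⌊6.93806/1⌋ = 6.
Subsquare (5′×2.5′, letters a–x): lon ⌊0.17775/0.0833333⌋ = 2 → c; lat ⌊0.93806/0.0416667⌋ = 22 → w.
Extended square (30″×15″, digits 0–9): lon ⌊0.01108/0.00833333⌋ = 1; lat ⌊0.02139/0.00416667⌋ = 5.

ND56cw15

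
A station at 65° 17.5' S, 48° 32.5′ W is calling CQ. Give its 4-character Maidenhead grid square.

Add 180° to longitude and 90° to latitude: 131.46, 24.71.
Field: lon ⌊131.46/20⌋ = 6 → G; lat ⌊24.71/10⌋ = 2 → C.
Square: lon ⌊11.46/2⌋ = 5; lat ⌊4.71/1⌋ = 4.

GC54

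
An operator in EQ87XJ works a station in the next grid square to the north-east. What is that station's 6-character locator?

Longitude subsquare x = 23; +1 → 24, wraps to 0 = a, carry into square.
Longitude square 8; +1 → 9.
Latitude subsquare j = 9; +1 → 10 = k.

EQ97ak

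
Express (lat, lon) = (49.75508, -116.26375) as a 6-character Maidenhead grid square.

Offset from 180°W / 90°S: lon 63.7362°, lat 139.7551°.
Field: lon ⌊63.7362/20⌋ = 3 → D; lat ⌊139.7551/10⌋ = 13 → N.
Square: lon ⌊3.7362/2⌋ = 1; lat ⌊9.7551/1⌋ = 9.
Subsquare: lon ⌊1.7362/0.0833333⌋ = 20 → u; lat ⌊0.7551/0.0416667⌋ = 18 → s.

DN19us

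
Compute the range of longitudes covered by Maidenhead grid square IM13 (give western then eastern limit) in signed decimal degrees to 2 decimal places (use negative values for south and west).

Field I=8, M=12: +8·20° lon, +12·10° lat → SW at lon -20°, lat 30°.
Square 1, 3: +1·2° lon, +3·1° lat → SW at lon -18°, lat 33°.
Cell spans 2° lon × 1° lat.
west -18.00, east -16.00.

-18.00, -16.00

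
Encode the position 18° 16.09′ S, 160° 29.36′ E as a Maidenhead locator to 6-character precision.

RH01fr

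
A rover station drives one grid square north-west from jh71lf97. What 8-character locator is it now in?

JH71lf88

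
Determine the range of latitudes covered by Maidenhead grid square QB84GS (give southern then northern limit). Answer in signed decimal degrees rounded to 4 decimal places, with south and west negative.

Field Q=16, B=1: +16·20° lon, +1·10° lat → SW at lon 140°, lat -80°.
Square 8, 4: +8·2° lon, +4·1° lat → SW at lon 156°, lat -76°.
Subsquare g=6, s=18: +6·0.0833333° lon, +18·0.0416667° lat → SW at lon 156.5°, lat -75.25°.
Cell spans 0.0833333° lon × 0.0416667° lat.
south -75.2500, north -75.2083.

-75.2500, -75.2083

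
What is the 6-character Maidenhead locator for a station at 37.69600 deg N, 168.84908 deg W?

Offset from 180°W / 90°S: lon 11.1509°, lat 127.6960°.
Field: lon ⌊11.1509/20⌋ = 0 → A; lat ⌊127.6960/10⌋ = 12 → M.
Square: lon ⌊11.1509/2⌋ = 5; lat ⌊7.6960/1⌋ = 7.
Subsquare: lon ⌊1.1509/0.0833333⌋ = 13 → n; lat ⌊0.6960/0.0416667⌋ = 16 → q.

AM57nq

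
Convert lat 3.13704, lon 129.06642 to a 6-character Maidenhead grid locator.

PJ43md

Add 180° to longitude and 90° to latitude: 309.0664, 93.1370.
Field (20°×10°, letters A–R): lon ⌊309.0664/20⌋ = 15 → P; lat ⌊93.1370/10⌋ = 9 → J.
Square (2°×1°, digits 0–9): lon ⌊9.0664/2⌋ = 4; lat ⌊3.1370/1⌋ = 3.
Subsquare (5′×2.5′, letters a–x): lon ⌊1.0664/0.0833333⌋ = 12 → m; lat ⌊0.1370/0.0416667⌋ = 3 → d.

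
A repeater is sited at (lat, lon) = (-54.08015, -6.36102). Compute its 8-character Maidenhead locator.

ID65tw60

Shift to the Maidenhead origin (180°W, 90°S): lon 173.63898, lat 35.91985.
Field: 173.63898/20 → 8 → I, 35.91985/10 → 3 → D; chars ID.
Square: 13.63898/2 → 6, 5.91985/1 → 5; chars 65.
Subsquare: 1.63898/0.0833333 → 19 → t, 0.91985/0.0416667 → 22 → w; chars tw.
Extended square: 0.05565/0.00833333 → 6, 0.00318/0.00416667 → 0; chars 60.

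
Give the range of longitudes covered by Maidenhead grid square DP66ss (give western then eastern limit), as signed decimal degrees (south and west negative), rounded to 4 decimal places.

-106.5000, -106.4167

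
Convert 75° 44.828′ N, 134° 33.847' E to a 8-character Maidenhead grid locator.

Offset from 180°W / 90°S: lon 314.56412°, lat 165.74713°.
Field: lon ⌊314.56412/20⌋ = 15 → P; lat ⌊165.74713/10⌋ = 16 → Q.
Square: lon ⌊14.56412/2⌋ = 7; lat ⌊5.74713/1⌋ = 5.
Subsquare: lon ⌊0.56412/0.0833333⌋ = 6 → g; lat ⌊0.74713/0.0416667⌋ = 17 → r.
Extended square: lon ⌊0.06412/0.00833333⌋ = 7; lat ⌊0.03880/0.00416667⌋ = 9.

PQ75gr79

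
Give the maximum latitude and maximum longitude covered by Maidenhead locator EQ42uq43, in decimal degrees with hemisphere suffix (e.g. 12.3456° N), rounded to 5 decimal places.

Field E=4, Q=16: +4·20° lon, +16·10° lat → SW at lon -100°, lat 70°.
Square 4, 2: +4·2° lon, +2·1° lat → SW at lon -92°, lat 72°.
Subsquare u=20, q=16: +20·0.0833333° lon, +16·0.0416667° lat → SW at lon -90.3333°, lat 72.6667°.
Extended square 4, 3: +4·0.00833333° lon, +3·0.00416667° lat → SW at lon -90.3°, lat 72.6792°.
Cell spans 0.00833333° lon × 0.00416667° lat. NE corner is SW corner plus one full cell.
latitude 72.68333° N, longitude 90.29167° W.

72.68333° N, 90.29167° W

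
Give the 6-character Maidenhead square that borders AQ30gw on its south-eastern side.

AQ30hv

Longitude subsquare g = 6; +1 → 7 = h.
Latitude subsquare w = 22; −1 → 21 = v.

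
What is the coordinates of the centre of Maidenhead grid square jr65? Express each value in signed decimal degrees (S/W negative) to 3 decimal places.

85.500, 13.000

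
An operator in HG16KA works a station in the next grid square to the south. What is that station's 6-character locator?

HG15kx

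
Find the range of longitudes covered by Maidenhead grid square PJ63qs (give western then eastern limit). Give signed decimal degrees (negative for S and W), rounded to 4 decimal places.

Field P=15, J=9: +15·20° lon, +9·10° lat → SW at lon 120°, lat 0°.
Square 6, 3: +6·2° lon, +3·1° lat → SW at lon 132°, lat 3°.
Subsquare q=16, s=18: +16·0.0833333° lon, +18·0.0416667° lat → SW at lon 133.333°, lat 3.75°.
Cell spans 0.0833333° lon × 0.0416667° lat.
west 133.3333, east 133.4167.

133.3333, 133.4167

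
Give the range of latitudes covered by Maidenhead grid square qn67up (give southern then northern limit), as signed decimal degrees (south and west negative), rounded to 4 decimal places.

47.6250, 47.6667

Field Q=16, N=13: +16·20° lon, +13·10° lat → SW at lon 140°, lat 40°.
Square 6, 7: +6·2° lon, +7·1° lat → SW at lon 152°, lat 47°.
Subsquare u=20, p=15: +20·0.0833333° lon, +15·0.0416667° lat → SW at lon 153.667°, lat 47.625°.
Cell spans 0.0833333° lon × 0.0416667° lat.
south 47.6250, north 47.6667.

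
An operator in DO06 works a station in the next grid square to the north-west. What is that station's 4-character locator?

Longitude square 0; −1 → -1, wraps to 9, carry into field.
Longitude field D = 3; −1 → 2 = C.
Latitude square 6; +1 → 7.

CO97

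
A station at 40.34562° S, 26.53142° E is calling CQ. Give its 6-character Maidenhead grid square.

KE39gp

Add 180° to longitude and 90° to latitude: 206.5314, 49.6544.
Field: lon ⌊206.5314/20⌋ = 10 → K; lat ⌊49.6544/10⌋ = 4 → E.
Square: lon ⌊6.5314/2⌋ = 3; lat ⌊9.6544/1⌋ = 9.
Subsquare: lon ⌊0.5314/0.0833333⌋ = 6 → g; lat ⌊0.6544/0.0416667⌋ = 15 → p.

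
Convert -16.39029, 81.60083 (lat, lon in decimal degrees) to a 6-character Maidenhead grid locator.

Offset from 180°W / 90°S: lon 261.6008°, lat 73.6097°.
Field (20°×10°, letters A–R): lon ⌊261.6008/20⌋ = 13 → N; lat ⌊73.6097/10⌋ = 7 → H.
Square (2°×1°, digits 0–9): lon ⌊1.6008/2⌋ = 0; lat ⌊3.6097/1⌋ = 3.
Subsquare (5′×2.5′, letters a–x): lon ⌊1.6008/0.0833333⌋ = 19 → t; lat ⌊0.6097/0.0416667⌋ = 14 → o.

NH03to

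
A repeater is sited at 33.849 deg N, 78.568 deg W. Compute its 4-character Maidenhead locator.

FM03

Add 180° to longitude and 90° to latitude: 101.43, 123.85.
Field (20°×10°, letters A–R): 101.43/20 → 5 → F, 123.85/10 → 12 → M; chars FM.
Square (2°×1°, digits 0–9): 1.43/2 → 0, 3.85/1 → 3; chars 03.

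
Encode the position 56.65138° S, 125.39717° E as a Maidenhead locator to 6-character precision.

PD23qi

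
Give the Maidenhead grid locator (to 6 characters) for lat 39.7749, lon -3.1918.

IM89js

Offset from 180°W / 90°S: lon 176.8082°, lat 129.7749°.
Field: lon ⌊176.8082/20⌋ = 8 → I; lat ⌊129.7749/10⌋ = 12 → M.
Square: lon ⌊16.8082/2⌋ = 8; lat ⌊9.7749/1⌋ = 9.
Subsquare: lon ⌊0.8082/0.0833333⌋ = 9 → j; lat ⌊0.7749/0.0416667⌋ = 18 → s.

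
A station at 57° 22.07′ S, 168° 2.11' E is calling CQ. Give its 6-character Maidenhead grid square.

Offset from 180°W / 90°S: lon 348.0352°, lat 32.6322°.
Field (20°×10°, letters A–R): 348.0352/20 → 17 → R, 32.6322/10 → 3 → D; chars RD.
Square (2°×1°, digits 0–9): 8.0352/2 → 4, 2.6322/1 → 2; chars 42.
Subsquare (5′×2.5′, letters a–x): 0.0352/0.0833333 → 0 → a, 0.6322/0.0416667 → 15 → p; chars ap.

RD42ap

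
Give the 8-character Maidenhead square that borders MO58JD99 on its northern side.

MO58je90

Latitude extended square 9; +1 → 10, wraps to 0, carry into subsquare.
Latitude subsquare d = 3; +1 → 4 = e.
The longitude characters are unchanged.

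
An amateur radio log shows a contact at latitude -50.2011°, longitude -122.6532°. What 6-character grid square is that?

CD89qt

Add 180° to longitude and 90° to latitude: 57.3468, 39.7989.
Field: lon ⌊57.3468/20⌋ = 2 → C; lat ⌊39.7989/10⌋ = 3 → D.
Square: lon ⌊17.3468/2⌋ = 8; lat ⌊9.7989/1⌋ = 9.
Subsquare: lon ⌊1.3468/0.0833333⌋ = 16 → q; lat ⌊0.7989/0.0416667⌋ = 19 → t.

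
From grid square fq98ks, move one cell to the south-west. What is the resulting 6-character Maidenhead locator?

Longitude subsquare k = 10; −1 → 9 = j.
Latitude subsquare s = 18; −1 → 17 = r.

FQ98jr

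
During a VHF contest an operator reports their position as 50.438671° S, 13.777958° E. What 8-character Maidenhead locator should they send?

JD69vn34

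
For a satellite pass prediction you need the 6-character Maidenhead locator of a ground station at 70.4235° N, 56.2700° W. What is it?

Shift to the Maidenhead origin (180°W, 90°S): lon 123.7300, lat 160.4235.
Field: 123.7300/20 → 6 → G, 160.4235/10 → 16 → Q; chars GQ.
Square: 3.7300/2 → 1, 0.4235/1 → 0; chars 10.
Subsquare: 1.7300/0.0833333 → 20 → u, 0.4235/0.0416667 → 10 → k; chars uk.

GQ10uk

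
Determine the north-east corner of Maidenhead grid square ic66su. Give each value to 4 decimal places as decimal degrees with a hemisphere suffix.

Field I=8, C=2: +8·20° lon, +2·10° lat → SW at lon -20°, lat -70°.
Square 6, 6: +6·2° lon, +6·1° lat → SW at lon -8°, lat -64°.
Subsquare s=18, u=20: +18·0.0833333° lon, +20·0.0416667° lat → SW at lon -6.5°, lat -63.1667°.
Cell spans 0.0833333° lon × 0.0416667° lat. NE corner is SW corner plus one full cell.
latitude 63.1250° S, longitude 6.4167° W.

63.1250° S, 6.4167° W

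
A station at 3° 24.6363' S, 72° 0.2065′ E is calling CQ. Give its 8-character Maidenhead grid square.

MI66ao01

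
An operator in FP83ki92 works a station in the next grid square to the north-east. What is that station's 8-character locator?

FP83li03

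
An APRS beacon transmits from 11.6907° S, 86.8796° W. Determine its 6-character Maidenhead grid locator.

EH68nh

Offset from 180°W / 90°S: lon 93.1204°, lat 78.3093°.
Field (20°×10°, letters A–R): 93.1204/20 → 4 → E, 78.3093/10 → 7 → H; chars EH.
Square (2°×1°, digits 0–9): 13.1204/2 → 6, 8.3093/1 → 8; chars 68.
Subsquare (5′×2.5′, letters a–x): 1.1204/0.0833333 → 13 → n, 0.3093/0.0416667 → 7 → h; chars nh.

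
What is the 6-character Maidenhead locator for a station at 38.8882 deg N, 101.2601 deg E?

OM08pv

Add 180° to longitude and 90° to latitude: 281.2601, 128.8882.
Field (20°×10°, letters A–R): 281.2601/20 → 14 → O, 128.8882/10 → 12 → M; chars OM.
Square (2°×1°, digits 0–9): 1.2601/2 → 0, 8.8882/1 → 8; chars 08.
Subsquare (5′×2.5′, letters a–x): 1.2601/0.0833333 → 15 → p, 0.8882/0.0416667 → 21 → v; chars pv.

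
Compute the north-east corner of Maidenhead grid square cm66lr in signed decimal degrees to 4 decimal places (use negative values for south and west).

36.7500, -127.0000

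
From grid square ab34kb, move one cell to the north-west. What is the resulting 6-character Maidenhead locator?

Longitude subsquare k = 10; −1 → 9 = j.
Latitude subsquare b = 1; +1 → 2 = c.

AB34jc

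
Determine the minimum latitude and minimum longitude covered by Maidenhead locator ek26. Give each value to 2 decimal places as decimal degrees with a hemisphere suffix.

16.00° N, 96.00° W

Field E=4, K=10: +4·20° lon, +10·10° lat → SW at lon -100°, lat 10°.
Square 2, 6: +2·2° lon, +6·1° lat → SW at lon -96°, lat 16°.
latitude 16.00° N, longitude 96.00° W.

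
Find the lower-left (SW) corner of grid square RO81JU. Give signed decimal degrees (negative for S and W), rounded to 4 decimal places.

51.8333, 176.7500

Field R=17, O=14: +17·20° lon, +14·10° lat → SW at lon 160°, lat 50°.
Square 8, 1: +8·2° lon, +1·1° lat → SW at lon 176°, lat 51°.
Subsquare j=9, u=20: +9·0.0833333° lon, +20·0.0416667° lat → SW at lon 176.75°, lat 51.8333°.
latitude 51.8333, longitude 176.7500.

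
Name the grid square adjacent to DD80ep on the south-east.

DD80fo

Longitude subsquare e = 4; +1 → 5 = f.
Latitude subsquare p = 15; −1 → 14 = o.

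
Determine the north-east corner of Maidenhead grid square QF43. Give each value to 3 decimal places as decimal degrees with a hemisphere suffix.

36.000° S, 150.000° E

Field Q=16, F=5: +16·20° lon, +5·10° lat → SW at lon 140°, lat -40°.
Square 4, 3: +4·2° lon, +3·1° lat → SW at lon 148°, lat -37°.
Cell spans 2° lon × 1° lat. NE corner is SW corner plus one full cell.
latitude 36.000° S, longitude 150.000° E.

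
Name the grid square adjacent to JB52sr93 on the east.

Longitude extended square 9; +1 → 10, wraps to 0, carry into subsquare.
Longitude subsquare s = 18; +1 → 19 = t.
The latitude characters are unchanged.

JB52tr03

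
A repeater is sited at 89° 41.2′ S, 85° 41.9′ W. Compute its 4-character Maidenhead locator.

EA70

Offset from 180°W / 90°S: lon 94.30°, lat 0.31°.
Field (20°×10°, letters A–R): lon ⌊94.30/20⌋ = 4 → E; lat ⌊0.31/10⌋ = 0 → A.
Square (2°×1°, digits 0–9): lon ⌊14.30/2⌋ = 7; lat ⌊0.31/1⌋ = 0.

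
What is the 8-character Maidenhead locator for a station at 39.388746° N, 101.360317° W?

Offset from 180°W / 90°S: lon 78.63968°, lat 129.38875°.
Field: 78.63968/20 → 3 → D, 129.38875/10 → 12 → M; chars DM.
Square: 18.63968/2 → 9, 9.38875/1 → 9; chars 99.
Subsquare: 0.63968/0.0833333 → 7 → h, 0.38875/0.0416667 → 9 → j; chars hj.
Extended square: 0.05635/0.00833333 → 6, 0.01375/0.00416667 → 3; chars 63.

DM99hj63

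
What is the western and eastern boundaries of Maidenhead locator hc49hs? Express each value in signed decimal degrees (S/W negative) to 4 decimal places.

Field H=7, C=2: +7·20° lon, +2·10° lat → SW at lon -40°, lat -70°.
Square 4, 9: +4·2° lon, +9·1° lat → SW at lon -32°, lat -61°.
Subsquare h=7, s=18: +7·0.0833333° lon, +18·0.0416667° lat → SW at lon -31.4167°, lat -60.25°.
Cell spans 0.0833333° lon × 0.0416667° lat.
west -31.4167, east -31.3333.

-31.4167, -31.3333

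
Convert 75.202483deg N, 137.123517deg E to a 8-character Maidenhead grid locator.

Offset from 180°W / 90°S: lon 317.12352°, lat 165.20248°.
Field: lon ⌊317.12352/20⌋ = 15 → P; lat ⌊165.20248/10⌋ = 16 → Q.
Square: lon ⌊17.12352/2⌋ = 8; lat ⌊5.20248/1⌋ = 5.
Subsquare: lon ⌊1.12352/0.0833333⌋ = 13 → n; lat ⌊0.20248/0.0416667⌋ = 4 → e.
Extended square: lon ⌊0.04018/0.00833333⌋ = 4; lat ⌊0.03582/0.00416667⌋ = 8.

PQ85ne48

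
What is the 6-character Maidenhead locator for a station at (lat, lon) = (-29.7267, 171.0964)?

Shift to the Maidenhead origin (180°W, 90°S): lon 351.0964, lat 60.2733.
Field (20°×10°, letters A–R): lon ⌊351.0964/20⌋ = 17 → R; lat ⌊60.2733/10⌋ = 6 → G.
Square (2°×1°, digits 0–9): lon ⌊11.0964/2⌋ = 5; lat ⌊0.2733/1⌋ = 0.
Subsquare (5′×2.5′, letters a–x): lon ⌊1.0964/0.0833333⌋ = 13 → n; lat ⌊0.2733/0.0416667⌋ = 6 → g.

RG50ng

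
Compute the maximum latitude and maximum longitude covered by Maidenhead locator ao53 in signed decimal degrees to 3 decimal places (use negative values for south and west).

54.000, -168.000

Field A=0, O=14: +0·20° lon, +14·10° lat → SW at lon -180°, lat 50°.
Square 5, 3: +5·2° lon, +3·1° lat → SW at lon -170°, lat 53°.
Cell spans 2° lon × 1° lat. NE corner is SW corner plus one full cell.
latitude 54.000, longitude -168.000.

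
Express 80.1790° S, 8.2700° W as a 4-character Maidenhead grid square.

IA59

Offset from 180°W / 90°S: lon 171.73°, lat 9.82°.
Field: lon ⌊171.73/20⌋ = 8 → I; lat ⌊9.82/10⌋ = 0 → A.
Square: lon ⌊11.73/2⌋ = 5; lat ⌊9.82/1⌋ = 9.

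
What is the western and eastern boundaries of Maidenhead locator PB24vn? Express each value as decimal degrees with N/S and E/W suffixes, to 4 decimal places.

Field P=15, B=1: +15·20° lon, +1·10° lat → SW at lon 120°, lat -80°.
Square 2, 4: +2·2° lon, +4·1° lat → SW at lon 124°, lat -76°.
Subsquare v=21, n=13: +21·0.0833333° lon, +13·0.0416667° lat → SW at lon 125.75°, lat -75.4583°.
Cell spans 0.0833333° lon × 0.0416667° lat.
west 125.7500° E, east 125.8333° E.

125.7500° E, 125.8333° E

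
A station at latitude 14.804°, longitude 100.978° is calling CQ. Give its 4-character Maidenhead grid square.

Shift to the Maidenhead origin (180°W, 90°S): lon 280.98, lat 104.80.
Field: lon ⌊280.98/20⌋ = 14 → O; lat ⌊104.80/10⌋ = 10 → K.
Square: lon ⌊0.98/2⌋ = 0; lat ⌊4.80/1⌋ = 4.

OK04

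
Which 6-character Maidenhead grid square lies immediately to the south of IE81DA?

Latitude subsquare a = 0; −1 → -1, wraps to 23 = x, carry into square.
Latitude square 1; −1 → 0.
The longitude characters are unchanged.

IE80dx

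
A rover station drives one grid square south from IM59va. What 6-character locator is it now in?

Latitude subsquare a = 0; −1 → -1, wraps to 23 = x, carry into square.
Latitude square 9; −1 → 8.
The longitude characters are unchanged.

IM58vx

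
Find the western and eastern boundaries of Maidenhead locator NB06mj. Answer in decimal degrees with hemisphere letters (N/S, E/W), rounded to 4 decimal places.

81.0000° E, 81.0833° E

Field N=13, B=1: +13·20° lon, +1·10° lat → SW at lon 80°, lat -80°.
Square 0, 6: +0·2° lon, +6·1° lat → SW at lon 80°, lat -74°.
Subsquare m=12, j=9: +12·0.0833333° lon, +9·0.0416667° lat → SW at lon 81°, lat -73.625°.
Cell spans 0.0833333° lon × 0.0416667° lat.
west 81.0000° E, east 81.0833° E.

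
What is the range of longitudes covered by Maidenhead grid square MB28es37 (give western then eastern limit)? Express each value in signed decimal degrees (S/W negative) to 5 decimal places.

64.35833, 64.36667

Field M=12, B=1: +12·20° lon, +1·10° lat → SW at lon 60°, lat -80°.
Square 2, 8: +2·2° lon, +8·1° lat → SW at lon 64°, lat -72°.
Subsquare e=4, s=18: +4·0.0833333° lon, +18·0.0416667° lat → SW at lon 64.3333°, lat -71.25°.
Extended square 3, 7: +3·0.00833333° lon, +7·0.00416667° lat → SW at lon 64.3583°, lat -71.2208°.
Cell spans 0.00833333° lon × 0.00416667° lat.
west 64.35833, east 64.36667.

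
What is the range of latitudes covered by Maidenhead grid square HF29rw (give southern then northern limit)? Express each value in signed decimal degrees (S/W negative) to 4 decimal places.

-30.0833, -30.0417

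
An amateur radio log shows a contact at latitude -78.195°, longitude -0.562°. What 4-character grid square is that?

IB91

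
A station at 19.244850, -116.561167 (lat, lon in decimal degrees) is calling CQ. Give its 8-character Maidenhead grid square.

Offset from 180°W / 90°S: lon 63.43883°, lat 109.24485°.
Field: lon ⌊63.43883/20⌋ = 3 → D; lat ⌊109.24485/10⌋ = 10 → K.
Square: lon ⌊3.43883/2⌋ = 1; lat ⌊9.24485/1⌋ = 9.
Subsquare: lon ⌊1.43883/0.0833333⌋ = 17 → r; lat ⌊0.24485/0.0416667⌋ = 5 → f.
Extended square: lon ⌊0.02217/0.00833333⌋ = 2; lat ⌊0.03652/0.00416667⌋ = 8.

DK19rf28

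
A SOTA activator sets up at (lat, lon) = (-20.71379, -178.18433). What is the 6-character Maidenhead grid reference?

AG09vg

Shift to the Maidenhead origin (180°W, 90°S): lon 1.8157, lat 69.2862.
Field: 1.8157/20 → 0 → A, 69.2862/10 → 6 → G; chars AG.
Square: 1.8157/2 → 0, 9.2862/1 → 9; chars 09.
Subsquare: 1.8157/0.0833333 → 21 → v, 0.2862/0.0416667 → 6 → g; chars vg.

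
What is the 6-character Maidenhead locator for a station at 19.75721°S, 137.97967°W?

CH10af

Add 180° to longitude and 90° to latitude: 42.0203, 70.2428.
Field: 42.0203/20 → 2 → C, 70.2428/10 → 7 → H; chars CH.
Square: 2.0203/2 → 1, 0.2428/1 → 0; chars 10.
Subsquare: 0.0203/0.0833333 → 0 → a, 0.2428/0.0416667 → 5 → f; chars af.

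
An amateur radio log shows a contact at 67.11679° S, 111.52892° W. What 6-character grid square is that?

DC42fv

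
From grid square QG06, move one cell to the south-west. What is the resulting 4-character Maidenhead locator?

Longitude square 0; −1 → -1, wraps to 9, carry into field.
Longitude field Q = 16; −1 → 15 = P.
Latitude square 6; −1 → 5.

PG95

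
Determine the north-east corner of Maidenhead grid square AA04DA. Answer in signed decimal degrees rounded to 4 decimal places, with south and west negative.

-85.9583, -179.6667

Field A=0, A=0: +0·20° lon, +0·10° lat → SW at lon -180°, lat -90°.
Square 0, 4: +0·2° lon, +4·1° lat → SW at lon -180°, lat -86°.
Subsquare d=3, a=0: +3·0.0833333° lon, +0·0.0416667° lat → SW at lon -179.75°, lat -86°.
Cell spans 0.0833333° lon × 0.0416667° lat. NE corner is SW corner plus one full cell.
latitude -85.9583, longitude -179.6667.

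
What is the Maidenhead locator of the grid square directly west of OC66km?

OC66jm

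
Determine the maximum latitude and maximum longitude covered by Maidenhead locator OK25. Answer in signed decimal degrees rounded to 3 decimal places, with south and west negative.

Field O=14, K=10: +14·20° lon, +10·10° lat → SW at lon 100°, lat 10°.
Square 2, 5: +2·2° lon, +5·1° lat → SW at lon 104°, lat 15°.
Cell spans 2° lon × 1° lat. NE corner is SW corner plus one full cell.
latitude 16.000, longitude 106.000.

16.000, 106.000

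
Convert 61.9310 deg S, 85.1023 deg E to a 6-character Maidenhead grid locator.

Add 180° to longitude and 90° to latitude: 265.1023, 28.0690.
Field: lon ⌊265.1023/20⌋ = 13 → N; lat ⌊28.0690/10⌋ = 2 → C.
Square: lon ⌊5.1023/2⌋ = 2; lat ⌊8.0690/1⌋ = 8.
Subsquare: lon ⌊1.1023/0.0833333⌋ = 13 → n; lat ⌊0.0690/0.0416667⌋ = 1 → b.

NC28nb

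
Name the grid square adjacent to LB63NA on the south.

LB62nx

Latitude subsquare a = 0; −1 → -1, wraps to 23 = x, carry into square.
Latitude square 3; −1 → 2.
The longitude characters are unchanged.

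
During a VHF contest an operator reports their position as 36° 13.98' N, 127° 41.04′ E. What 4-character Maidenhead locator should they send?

PM36

Add 180° to longitude and 90° to latitude: 307.68, 126.23.
Field: lon ⌊307.68/20⌋ = 15 → P; lat ⌊126.23/10⌋ = 12 → M.
Square: lon ⌊7.68/2⌋ = 3; lat ⌊6.23/1⌋ = 6.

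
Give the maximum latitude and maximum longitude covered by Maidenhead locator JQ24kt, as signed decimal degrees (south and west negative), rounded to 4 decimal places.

74.8333, 4.9167

Field J=9, Q=16: +9·20° lon, +16·10° lat → SW at lon 0°, lat 70°.
Square 2, 4: +2·2° lon, +4·1° lat → SW at lon 4°, lat 74°.
Subsquare k=10, t=19: +10·0.0833333° lon, +19·0.0416667° lat → SW at lon 4.83333°, lat 74.7917°.
Cell spans 0.0833333° lon × 0.0416667° lat. NE corner is SW corner plus one full cell.
latitude 74.8333, longitude 4.9167.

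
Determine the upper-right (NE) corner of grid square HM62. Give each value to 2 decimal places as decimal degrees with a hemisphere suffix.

33.00° N, 26.00° W

Field H=7, M=12: +7·20° lon, +12·10° lat → SW at lon -40°, lat 30°.
Square 6, 2: +6·2° lon, +2·1° lat → SW at lon -28°, lat 32°.
Cell spans 2° lon × 1° lat. NE corner is SW corner plus one full cell.
latitude 33.00° N, longitude 26.00° W.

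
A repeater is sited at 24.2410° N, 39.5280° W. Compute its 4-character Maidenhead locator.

HL04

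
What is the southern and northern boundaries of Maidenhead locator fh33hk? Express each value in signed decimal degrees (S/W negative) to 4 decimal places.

-16.5833, -16.5417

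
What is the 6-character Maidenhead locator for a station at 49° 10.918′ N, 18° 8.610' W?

Shift to the Maidenhead origin (180°W, 90°S): lon 161.8565, lat 139.1820.
Field: lon ⌊161.8565/20⌋ = 8 → I; lat ⌊139.1820/10⌋ = 13 → N.
Square: lon ⌊1.8565/2⌋ = 0; lat ⌊9.1820/1⌋ = 9.
Subsquare: lon ⌊1.8565/0.0833333⌋ = 22 → w; lat ⌊0.1820/0.0416667⌋ = 4 → e.

IN09we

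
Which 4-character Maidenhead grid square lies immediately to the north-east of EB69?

Longitude square 6; +1 → 7.
Latitude square 9; +1 → 10, wraps to 0, carry into field.
Latitude field B = 1; +1 → 2 = C.

EC70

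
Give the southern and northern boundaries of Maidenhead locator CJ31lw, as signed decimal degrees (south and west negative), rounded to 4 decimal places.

1.9167, 1.9583

Field C=2, J=9: +2·20° lon, +9·10° lat → SW at lon -140°, lat 0°.
Square 3, 1: +3·2° lon, +1·1° lat → SW at lon -134°, lat 1°.
Subsquare l=11, w=22: +11·0.0833333° lon, +22·0.0416667° lat → SW at lon -133.083°, lat 1.91667°.
Cell spans 0.0833333° lon × 0.0416667° lat.
south 1.9167, north 1.9583.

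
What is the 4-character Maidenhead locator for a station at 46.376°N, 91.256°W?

EN46

Offset from 180°W / 90°S: lon 88.74°, lat 136.38°.
Field (20°×10°, letters A–R): lon ⌊88.74/20⌋ = 4 → E; lat ⌊136.38/10⌋ = 13 → N.
Square (2°×1°, digits 0–9): lon ⌊8.74/2⌋ = 4; lat ⌊6.38/1⌋ = 6.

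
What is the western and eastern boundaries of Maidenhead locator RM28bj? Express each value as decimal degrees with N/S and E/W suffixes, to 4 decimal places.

Field R=17, M=12: +17·20° lon, +12·10° lat → SW at lon 160°, lat 30°.
Square 2, 8: +2·2° lon, +8·1° lat → SW at lon 164°, lat 38°.
Subsquare b=1, j=9: +1·0.0833333° lon, +9·0.0416667° lat → SW at lon 164.083°, lat 38.375°.
Cell spans 0.0833333° lon × 0.0416667° lat.
west 164.0833° E, east 164.1667° E.

164.0833° E, 164.1667° E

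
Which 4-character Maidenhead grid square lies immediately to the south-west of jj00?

II99

Longitude square 0; −1 → -1, wraps to 9, carry into field.
Longitude field J = 9; −1 → 8 = I.
Latitude square 0; −1 → -1, wraps to 9, carry into field.
Latitude field J = 9; −1 → 8 = I.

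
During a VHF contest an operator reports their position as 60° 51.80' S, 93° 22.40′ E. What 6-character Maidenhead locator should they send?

NC69qd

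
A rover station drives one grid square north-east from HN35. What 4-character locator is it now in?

Longitude square 3; +1 → 4.
Latitude square 5; +1 → 6.

HN46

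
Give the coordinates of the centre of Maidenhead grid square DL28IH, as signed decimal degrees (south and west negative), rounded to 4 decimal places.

28.3125, -115.2917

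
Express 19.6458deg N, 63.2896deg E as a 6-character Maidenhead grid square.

MK19pp

Offset from 180°W / 90°S: lon 243.2896°, lat 109.6458°.
Field (20°×10°, letters A–R): lon ⌊243.2896/20⌋ = 12 → M; lat ⌊109.6458/10⌋ = 10 → K.
Square (2°×1°, digits 0–9): lon ⌊3.2896/2⌋ = 1; lat ⌊9.6458/1⌋ = 9.
Subsquare (5′×2.5′, letters a–x): lon ⌊1.2896/0.0833333⌋ = 15 → p; lat ⌊0.6458/0.0416667⌋ = 15 → p.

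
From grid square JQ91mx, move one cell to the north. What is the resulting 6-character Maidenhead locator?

JQ92ma

Latitude subsquare x = 23; +1 → 24, wraps to 0 = a, carry into square.
Latitude square 1; +1 → 2.
The longitude characters are unchanged.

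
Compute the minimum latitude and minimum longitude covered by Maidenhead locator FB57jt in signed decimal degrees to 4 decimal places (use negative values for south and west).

-72.2083, -69.2500

Field F=5, B=1: +5·20° lon, +1·10° lat → SW at lon -80°, lat -80°.
Square 5, 7: +5·2° lon, +7·1° lat → SW at lon -70°, lat -73°.
Subsquare j=9, t=19: +9·0.0833333° lon, +19·0.0416667° lat → SW at lon -69.25°, lat -72.2083°.
latitude -72.2083, longitude -69.2500.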